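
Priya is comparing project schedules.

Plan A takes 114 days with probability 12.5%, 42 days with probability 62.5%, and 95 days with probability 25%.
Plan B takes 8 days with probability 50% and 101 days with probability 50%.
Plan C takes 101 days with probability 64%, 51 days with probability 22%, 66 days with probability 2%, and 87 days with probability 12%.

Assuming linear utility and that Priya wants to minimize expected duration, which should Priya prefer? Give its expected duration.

Plan A = 0.125 × 114 + 0.625 × 42 + 0.25 × 95 = 14.25 + 26.25 + 23.75 = 64.25
Plan B = 0.5 × 8 + 0.5 × 101 = 4 + 50.5 = 54.5
Plan C = 0.64 × 101 + 0.22 × 51 + 0.02 × 66 + 0.12 × 87 = 64.64 + 11.22 + 1.32 + 10.44 = 87.62

Plan B (54.5 days)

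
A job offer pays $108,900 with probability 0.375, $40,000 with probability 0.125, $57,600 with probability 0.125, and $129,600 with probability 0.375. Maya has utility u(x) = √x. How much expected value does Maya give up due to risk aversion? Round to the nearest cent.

$3,198.44

E[u] = 0.375·√108900 + 0.125·√40000 + 0.125·√57600 + 0.375·√129600 = 0.375·330 + 0.125·200 + 0.125·240 + 0.375·360 = 313.75
CE = (313.75)² = 98439.0625
Risk premium = EV − CE = 101637.5 − 98439.0625 = 3198.4375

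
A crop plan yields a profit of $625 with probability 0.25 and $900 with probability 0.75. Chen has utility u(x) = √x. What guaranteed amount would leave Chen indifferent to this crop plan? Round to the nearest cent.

E[u] = 0.25·√625 + 0.75·√900 = 0.25·25 + 0.75·30 = 28.75
CE = (28.75)² = 826.5625

$826.56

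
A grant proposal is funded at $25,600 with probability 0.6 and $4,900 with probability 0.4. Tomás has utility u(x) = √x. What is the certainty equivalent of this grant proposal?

E[u] = 0.6·√25600 + 0.4·√4900 = 0.6·160 + 0.4·70 = 124
CE = (124)² = 15376

$15,376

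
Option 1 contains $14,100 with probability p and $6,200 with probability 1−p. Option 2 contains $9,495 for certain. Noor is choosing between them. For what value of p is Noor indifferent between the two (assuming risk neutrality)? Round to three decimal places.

p·14100 + (1−p)·6200 = 9495
7900p + 6200 = 9495
p = (9495 − 6200) / 7900

p = 0.417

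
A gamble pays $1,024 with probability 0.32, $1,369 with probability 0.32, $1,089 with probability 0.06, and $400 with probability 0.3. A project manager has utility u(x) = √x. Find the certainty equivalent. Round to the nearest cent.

$903.60

E[u] = 0.32·√1024 + 0.32·√1369 + 0.06·√1089 + 0.3·√400 = 0.32·32 + 0.32·37 + 0.06·33 + 0.3·20 = 30.06
CE = (30.06)² = 903.6036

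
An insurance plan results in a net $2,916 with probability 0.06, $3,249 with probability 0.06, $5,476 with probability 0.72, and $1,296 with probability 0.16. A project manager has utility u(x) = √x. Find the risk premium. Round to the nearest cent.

E[u] = 0.06·√2916 + 0.06·√3249 + 0.72·√5476 + 0.16·√1296 = 0.06·54 + 0.06·57 + 0.72·74 + 0.16·36 = 65.7
CE = (65.7)² = 4316.49
Risk premium = EV − CE = 4519.98 − 4316.49 = 203.49

$203.49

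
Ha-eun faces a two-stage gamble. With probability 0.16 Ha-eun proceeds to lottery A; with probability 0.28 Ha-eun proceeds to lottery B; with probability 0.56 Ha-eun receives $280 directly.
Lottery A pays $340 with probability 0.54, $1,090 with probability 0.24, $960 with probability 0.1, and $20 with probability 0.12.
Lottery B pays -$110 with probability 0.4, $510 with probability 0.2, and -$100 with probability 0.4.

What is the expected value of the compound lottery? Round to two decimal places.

$248.82

EV(A) = 0.54 × 340 + 0.24 × 1090 + 0.1 × 960 + 0.12 × 20 = 183.6 + 261.6 + 96 + 2.4 = 543.6
EV(B) = 0.4 × (-110) + 0.2 × 510 + 0.4 × (-100) = -44 + 102 − 40 = 18
Branch C: 280 (certain)
Overall = 0.16 × 543.6 + 0.28 × 18 + 0.56 × 280 = 86.976 + 5.04 + 156.8 = 248.816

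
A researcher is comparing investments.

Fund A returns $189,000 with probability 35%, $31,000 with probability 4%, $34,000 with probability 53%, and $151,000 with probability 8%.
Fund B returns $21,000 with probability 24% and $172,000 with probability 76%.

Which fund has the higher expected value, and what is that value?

Fund B ($135,760)

Fund A = 0.35 × 189000 + 0.04 × 31000 + 0.53 × 34000 + 0.08 × 151000 = 66150 + 1240 + 18020 + 12080 = 97490
Fund B = 0.24 × 21000 + 0.76 × 172000 = 5040 + 130720 = 135760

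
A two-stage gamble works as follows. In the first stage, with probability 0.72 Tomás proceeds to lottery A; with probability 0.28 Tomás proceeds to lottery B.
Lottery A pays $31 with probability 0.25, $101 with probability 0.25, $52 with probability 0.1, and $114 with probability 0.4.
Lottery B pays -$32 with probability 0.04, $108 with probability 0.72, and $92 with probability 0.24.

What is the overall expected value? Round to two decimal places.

EV(A) = 0.25 × 31 + 0.25 × 101 + 0.1 × 52 + 0.4 × 114 = 7.75 + 25.25 + 5.2 + 45.6 = 83.8
EV(B) = 0.04 × (-32) + 0.72 × 108 + 0.24 × 92 = -1.28 + 77.76 + 22.08 = 98.56
Overall = 0.72 × 83.8 + 0.28 × 98.56 = 60.336 + 27.5968 = 87.9328

$87.93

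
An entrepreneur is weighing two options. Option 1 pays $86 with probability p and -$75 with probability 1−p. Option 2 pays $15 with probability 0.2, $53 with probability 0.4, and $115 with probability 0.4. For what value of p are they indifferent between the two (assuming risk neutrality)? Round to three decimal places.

p = 0.902

EV(Option 2) = 0.2 × 15 + 0.4 × 53 + 0.4 × 115 = 3 + 21.2 + 46 = 70.2
p·86 + (1−p)·(-75) = 70.2
161p − 75 = 70.2
p = (70.2 + 75) / 161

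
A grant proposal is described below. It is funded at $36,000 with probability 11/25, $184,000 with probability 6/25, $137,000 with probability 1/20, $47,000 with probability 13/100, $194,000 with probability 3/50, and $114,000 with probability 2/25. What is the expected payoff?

$93,720

EV = 11/25 × 36000 + 6/25 × 184000 + 1/20 × 137000 + 13/100 × 47000 + 3/50 × 194000 + 2/25 × 114000 = 15840 + 44160 + 6850 + 6110 + 11640 + 9120 = 93720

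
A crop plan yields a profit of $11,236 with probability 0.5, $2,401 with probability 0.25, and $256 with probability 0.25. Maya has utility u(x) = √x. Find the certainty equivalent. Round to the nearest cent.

$4,795.56

E[u] = 0.5·√11236 + 0.25·√2401 + 0.25·√256 = 0.5·106 + 0.25·49 + 0.25·16 = 69.25
CE = (69.25)² = 4795.5625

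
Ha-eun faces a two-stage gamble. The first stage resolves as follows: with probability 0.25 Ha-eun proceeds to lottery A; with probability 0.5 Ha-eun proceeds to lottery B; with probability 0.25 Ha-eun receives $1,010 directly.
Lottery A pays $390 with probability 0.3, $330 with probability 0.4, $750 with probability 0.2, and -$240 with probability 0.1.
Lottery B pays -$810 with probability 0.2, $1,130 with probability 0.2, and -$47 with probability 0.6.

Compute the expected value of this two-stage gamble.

EV(A) = 0.3 × 390 + 0.4 × 330 + 0.2 × 750 + 0.1 × (-240) = 117 + 132 + 150 − 24 = 375
EV(B) = 0.2 × (-810) + 0.2 × 1130 + 0.6 × (-47) = -162 + 226 − 28.2 = 35.8
Branch C: 1010 (certain)
Overall = 0.25 × 375 + 0.5 × 35.8 + 0.25 × 1010 = 93.75 + 17.9 + 252.5 = 364.15

$364.15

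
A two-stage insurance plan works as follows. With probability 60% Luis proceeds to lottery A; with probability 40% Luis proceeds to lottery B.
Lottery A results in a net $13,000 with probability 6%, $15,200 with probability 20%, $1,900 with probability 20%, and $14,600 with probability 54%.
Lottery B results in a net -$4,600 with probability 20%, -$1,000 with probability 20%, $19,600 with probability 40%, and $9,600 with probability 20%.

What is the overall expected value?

$10,706.40

EV(A) = 0.06 × 13000 + 0.2 × 15200 + 0.2 × 1900 + 0.54 × 14600 = 780 + 3040 + 380 + 7884 = 12084
EV(B) = 0.2 × (-4600) + 0.2 × (-1000) + 0.4 × 19600 + 0.2 × 9600 = -920 − 200 + 7840 + 1920 = 8640
Overall = 0.6 × 12084 + 0.4 × 8640 = 7250.4 + 3456 = 10706.4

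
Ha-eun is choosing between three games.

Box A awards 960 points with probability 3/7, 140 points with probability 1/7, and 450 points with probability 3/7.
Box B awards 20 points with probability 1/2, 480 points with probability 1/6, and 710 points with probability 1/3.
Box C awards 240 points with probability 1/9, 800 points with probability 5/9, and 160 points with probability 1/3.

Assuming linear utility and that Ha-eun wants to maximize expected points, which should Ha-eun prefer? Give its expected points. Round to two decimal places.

Box A (624.29 points)

Box A = 3/7 × 960 + 1/7 × 140 + 3/7 × 450 = 411.4286 + 20 + 192.8571 = 624.2857
Box B = 1/2 × 20 + 1/6 × 480 + 1/3 × 710 = 10 + 80 + 236.6667 = 326.6667
Box C = 1/9 × 240 + 5/9 × 800 + 1/3 × 160 = 26.6667 + 444.4444 + 53.3333 = 524.4444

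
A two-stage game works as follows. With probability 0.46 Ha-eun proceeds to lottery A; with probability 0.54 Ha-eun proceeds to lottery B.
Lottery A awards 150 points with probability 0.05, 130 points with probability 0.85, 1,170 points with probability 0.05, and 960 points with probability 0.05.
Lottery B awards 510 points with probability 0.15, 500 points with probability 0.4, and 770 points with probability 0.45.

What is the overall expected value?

EV(A) = 0.05 × 150 + 0.85 × 130 + 0.05 × 1170 + 0.05 × 960 = 7.5 + 110.5 + 58.5 + 48 = 224.5
EV(B) = 0.15 × 510 + 0.4 × 500 + 0.45 × 770 = 76.5 + 200 + 346.5 = 623
Overall = 0.46 × 224.5 + 0.54 × 623 = 103.27 + 336.42 = 439.69

439.69 points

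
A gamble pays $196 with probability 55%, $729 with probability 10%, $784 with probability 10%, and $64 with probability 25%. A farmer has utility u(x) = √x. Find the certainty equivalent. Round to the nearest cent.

E[u] = 0.55·√196 + 0.1·√729 + 0.1·√784 + 0.25·√64 = 0.55·14 + 0.1·27 + 0.1·28 + 0.25·8 = 15.2
CE = (15.2)² = 231.04

$231.04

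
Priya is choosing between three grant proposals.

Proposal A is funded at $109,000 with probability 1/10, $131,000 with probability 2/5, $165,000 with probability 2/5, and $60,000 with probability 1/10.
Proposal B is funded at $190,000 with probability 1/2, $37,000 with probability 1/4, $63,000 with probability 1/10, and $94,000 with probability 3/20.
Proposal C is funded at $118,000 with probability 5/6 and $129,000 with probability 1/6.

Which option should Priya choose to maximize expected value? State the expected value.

Proposal A = 1/10 × 109000 + 2/5 × 131000 + 2/5 × 165000 + 1/10 × 60000 = 10900 + 52400 + 66000 + 6000 = 135300
Proposal B = 1/2 × 190000 + 1/4 × 37000 + 1/10 × 63000 + 3/20 × 94000 = 95000 + 9250 + 6300 + 14100 = 124650
Proposal C = 5/6 × 118000 + 1/6 × 129000 = 98333.3333 + 21500 = 119833.3333

Proposal A ($135,300)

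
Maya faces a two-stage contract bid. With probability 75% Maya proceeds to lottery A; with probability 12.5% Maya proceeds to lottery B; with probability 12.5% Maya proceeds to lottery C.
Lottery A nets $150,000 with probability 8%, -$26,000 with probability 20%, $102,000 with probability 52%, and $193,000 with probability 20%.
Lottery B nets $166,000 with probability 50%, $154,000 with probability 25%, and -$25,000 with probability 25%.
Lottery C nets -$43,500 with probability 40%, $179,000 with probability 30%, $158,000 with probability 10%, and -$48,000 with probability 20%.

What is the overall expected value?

$93,548.75

EV(A) = 0.08 × 150000 + 0.2 × (-26000) + 0.52 × 102000 + 0.2 × 193000 = 12000 − 5200 + 53040 + 38600 = 98440
EV(B) = 0.5 × 166000 + 0.25 × 154000 + 0.25 × (-25000) = 83000 + 38500 − 6250 = 115250
EV(C) = 0.4 × (-43500) + 0.3 × 179000 + 0.1 × 158000 + 0.2 × (-48000) = -17400 + 53700 + 15800 − 9600 = 42500
Overall = 0.75 × 98440 + 0.125 × 115250 + 0.125 × 42500 = 73830 + 14406.25 + 5312.5 = 93548.75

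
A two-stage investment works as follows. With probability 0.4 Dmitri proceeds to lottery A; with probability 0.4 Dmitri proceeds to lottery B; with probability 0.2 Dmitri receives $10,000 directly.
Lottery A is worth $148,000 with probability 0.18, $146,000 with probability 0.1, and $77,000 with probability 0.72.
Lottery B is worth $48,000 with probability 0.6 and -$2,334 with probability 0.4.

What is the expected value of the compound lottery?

EV(A) = 0.18 × 148000 + 0.1 × 146000 + 0.72 × 77000 = 26640 + 14600 + 55440 = 96680
EV(B) = 0.6 × 48000 + 0.4 × (-2334) = 28800 − 933.6 = 27866.4
Branch C: 10000 (certain)
Overall = 0.4 × 96680 + 0.4 × 27866.4 + 0.2 × 10000 = 38672 + 11146.56 + 2000 = 51818.56

$51,818.56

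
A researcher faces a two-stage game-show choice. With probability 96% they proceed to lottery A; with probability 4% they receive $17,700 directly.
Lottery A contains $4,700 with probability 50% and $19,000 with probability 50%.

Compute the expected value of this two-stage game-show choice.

EV(A) = 0.5 × 4700 + 0.5 × 19000 = 2350 + 9500 = 11850
Branch B: 17700 (certain)
Overall = 0.96 × 11850 + 0.04 × 17700 = 11376 + 708 = 12084

$12,084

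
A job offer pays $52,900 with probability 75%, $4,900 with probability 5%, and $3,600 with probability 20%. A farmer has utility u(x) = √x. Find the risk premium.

$5,296

E[u] = 0.75·√52900 + 0.05·√4900 + 0.2·√3600 = 0.75·230 + 0.05·70 + 0.2·60 = 188
CE = (188)² = 35344
Risk premium = EV − CE = 40640 − 35344 = 5296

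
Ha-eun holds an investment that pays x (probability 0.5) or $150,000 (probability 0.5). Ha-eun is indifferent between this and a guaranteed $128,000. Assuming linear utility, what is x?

x = $106,000

0.5·x + 0.5·150000 = 128000
0.5·x = 128000 − 75000 = 53000
x = 53000 / 0.5 = 106000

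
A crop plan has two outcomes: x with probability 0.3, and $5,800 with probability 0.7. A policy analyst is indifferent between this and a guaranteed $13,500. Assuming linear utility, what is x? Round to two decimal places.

x = $31,466.67

0.3·x + 0.7·5800 = 13500
0.3·x = 13500 − 4060 = 9440
x = 9440 / 0.3 = 31466.6667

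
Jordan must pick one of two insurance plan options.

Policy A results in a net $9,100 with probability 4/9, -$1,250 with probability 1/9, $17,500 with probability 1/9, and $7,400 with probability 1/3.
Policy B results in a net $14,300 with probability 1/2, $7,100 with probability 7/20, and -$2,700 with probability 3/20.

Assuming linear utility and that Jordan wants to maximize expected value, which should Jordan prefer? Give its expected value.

Policy B ($9,230)

Policy A = 4/9 × 9100 + 1/9 × (-1250) + 1/9 × 17500 + 1/3 × 7400 = 4044.4444 − 138.8889 + 1944.4444 + 2466.6667 = 8316.6667
Policy B = 1/2 × 14300 + 7/20 × 7100 + 3/20 × (-2700) = 7150 + 2485 − 405 = 9230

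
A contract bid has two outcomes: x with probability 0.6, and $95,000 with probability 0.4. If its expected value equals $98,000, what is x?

0.6·x + 0.4·95000 = 98000
0.6·x = 98000 − 38000 = 60000
x = 60000 / 0.6 = 100000

x = $100,000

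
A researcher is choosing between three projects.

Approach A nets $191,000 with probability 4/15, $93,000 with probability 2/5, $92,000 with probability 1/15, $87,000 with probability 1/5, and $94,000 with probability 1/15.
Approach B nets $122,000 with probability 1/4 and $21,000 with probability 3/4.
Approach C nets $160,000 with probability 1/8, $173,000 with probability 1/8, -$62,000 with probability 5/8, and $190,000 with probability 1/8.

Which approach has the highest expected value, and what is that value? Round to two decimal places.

Approach A = 4/15 × 191000 + 2/5 × 93000 + 1/15 × 92000 + 1/5 × 87000 + 1/15 × 94000 = 50933.3333 + 37200 + 6133.3333 + 17400 + 6266.6667 = 117933.3333
Approach B = 1/4 × 122000 + 3/4 × 21000 = 30500 + 15750 = 46250
Approach C = 1/8 × 160000 + 1/8 × 173000 + 5/8 × (-62000) + 1/8 × 190000 = 20000 + 21625 − 38750 + 23750 = 26625

Approach A ($117,933.33)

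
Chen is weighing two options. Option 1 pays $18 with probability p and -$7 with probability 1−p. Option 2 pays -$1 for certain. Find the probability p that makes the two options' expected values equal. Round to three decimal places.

p·18 + (1−p)·(-7) = -1
25p − 7 = -1
p = (-1 + 7) / 25

p = 0.240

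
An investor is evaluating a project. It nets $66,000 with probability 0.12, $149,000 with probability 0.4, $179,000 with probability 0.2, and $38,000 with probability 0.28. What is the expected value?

$113,960

EV = 0.12 × 66000 + 0.4 × 149000 + 0.2 × 179000 + 0.28 × 38000 = 7920 + 59600 + 35800 + 10640 = 113960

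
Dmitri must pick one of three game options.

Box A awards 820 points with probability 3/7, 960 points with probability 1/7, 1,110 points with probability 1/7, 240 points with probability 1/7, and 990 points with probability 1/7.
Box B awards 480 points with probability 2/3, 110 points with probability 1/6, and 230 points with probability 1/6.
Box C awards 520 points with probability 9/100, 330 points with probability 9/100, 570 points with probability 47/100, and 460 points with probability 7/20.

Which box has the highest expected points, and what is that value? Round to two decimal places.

Box A = 3/7 × 820 + 1/7 × 960 + 1/7 × 1110 + 1/7 × 240 + 1/7 × 990 = 351.4286 + 137.1429 + 158.5714 + 34.2857 + 141.4286 = 822.8571
Box B = 2/3 × 480 + 1/6 × 110 + 1/6 × 230 = 320 + 18.3333 + 38.3333 = 376.6667
Box C = 9/100 × 520 + 9/100 × 330 + 47/100 × 570 + 7/20 × 460 = 46.8 + 29.7 + 267.9 + 161 = 505.4

Box A (822.86 points)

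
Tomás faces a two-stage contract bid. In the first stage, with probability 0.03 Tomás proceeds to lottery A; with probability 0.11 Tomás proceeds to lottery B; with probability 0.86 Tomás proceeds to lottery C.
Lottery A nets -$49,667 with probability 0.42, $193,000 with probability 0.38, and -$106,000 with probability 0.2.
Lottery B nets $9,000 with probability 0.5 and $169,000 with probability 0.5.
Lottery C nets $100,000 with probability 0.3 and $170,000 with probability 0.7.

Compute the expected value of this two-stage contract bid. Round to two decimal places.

$138,868.40

EV(A) = 0.42 × (-49667) + 0.38 × 193000 + 0.2 × (-106000) = -20860.14 + 73340 − 21200 = 31279.86
EV(B) = 0.5 × 9000 + 0.5 × 169000 = 4500 + 84500 = 89000
EV(C) = 0.3 × 100000 + 0.7 × 170000 = 30000 + 119000 = 149000
Overall = 0.03 × 31279.86 + 0.11 × 89000 + 0.86 × 149000 = 938.3958 + 9790 + 128140 = 138868.3958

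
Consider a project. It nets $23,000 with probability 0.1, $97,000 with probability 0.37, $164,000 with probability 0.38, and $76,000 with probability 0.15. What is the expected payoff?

$111,910

EV = 0.1 × 23000 + 0.37 × 97000 + 0.38 × 164000 + 0.15 × 76000 = 2300 + 35890 + 62320 + 11400 = 111910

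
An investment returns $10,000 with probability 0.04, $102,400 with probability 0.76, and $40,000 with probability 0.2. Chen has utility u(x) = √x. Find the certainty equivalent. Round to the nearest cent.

E[u] = 0.04·√10000 + 0.76·√102400 + 0.2·√40000 = 0.04·100 + 0.76·320 + 0.2·200 = 287.2
CE = (287.2)² = 82483.84

$82,483.84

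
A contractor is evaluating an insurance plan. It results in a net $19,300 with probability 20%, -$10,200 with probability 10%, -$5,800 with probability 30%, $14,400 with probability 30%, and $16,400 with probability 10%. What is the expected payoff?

EV = 0.2 × 19300 + 0.1 × (-10200) + 0.3 × (-5800) + 0.3 × 14400 + 0.1 × 16400 = 3860 − 1020 − 1740 + 4320 + 1640 = 7060

$7,060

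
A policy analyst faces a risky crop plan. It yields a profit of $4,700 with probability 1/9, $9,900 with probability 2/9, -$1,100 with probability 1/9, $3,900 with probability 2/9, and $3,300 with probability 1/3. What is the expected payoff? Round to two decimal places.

$4,566.67

EV = 1/9 × 4700 + 2/9 × 9900 + 1/9 × (-1100) + 2/9 × 3900 + 1/3 × 3300 = 522.2222 + 2200 − 122.2222 + 866.6667 + 1100 = 4566.6667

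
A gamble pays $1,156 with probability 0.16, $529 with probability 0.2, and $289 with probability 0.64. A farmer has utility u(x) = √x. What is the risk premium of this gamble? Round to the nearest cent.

$38.07

E[u] = 0.16·√1156 + 0.2·√529 + 0.64·√289 = 0.16·34 + 0.2·23 + 0.64·17 = 20.92
CE = (20.92)² = 437.6464
Risk premium = EV − CE = 475.72 − 437.6464 = 38.0736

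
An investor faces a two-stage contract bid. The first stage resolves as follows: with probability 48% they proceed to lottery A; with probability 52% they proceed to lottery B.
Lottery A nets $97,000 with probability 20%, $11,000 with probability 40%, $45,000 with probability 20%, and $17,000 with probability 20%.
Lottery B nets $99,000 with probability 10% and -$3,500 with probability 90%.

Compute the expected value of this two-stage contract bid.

$20,886

EV(A) = 0.2 × 97000 + 0.4 × 11000 + 0.2 × 45000 + 0.2 × 17000 = 19400 + 4400 + 9000 + 3400 = 36200
EV(B) = 0.1 × 99000 + 0.9 × (-3500) = 9900 − 3150 = 6750
Overall = 0.48 × 36200 + 0.52 × 6750 = 17376 + 3510 = 20886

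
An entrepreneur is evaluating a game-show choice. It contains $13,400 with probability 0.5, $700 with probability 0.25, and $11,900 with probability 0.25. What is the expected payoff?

EV = 0.5 × 13400 + 0.25 × 700 + 0.25 × 11900 = 6700 + 175 + 2975 = 9850

$9,850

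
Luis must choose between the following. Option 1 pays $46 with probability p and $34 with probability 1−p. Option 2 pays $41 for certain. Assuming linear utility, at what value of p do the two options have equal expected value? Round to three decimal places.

p = 0.583

p·46 + (1−p)·34 = 41
12p + 34 = 41
p = (41 − 34) / 12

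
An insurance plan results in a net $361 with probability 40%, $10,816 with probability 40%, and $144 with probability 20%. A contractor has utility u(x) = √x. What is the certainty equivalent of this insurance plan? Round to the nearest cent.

$2,662.56

E[u] = 0.4·√361 + 0.4·√10816 + 0.2·√144 = 0.4·19 + 0.4·104 + 0.2·12 = 51.6
CE = (51.6)² = 2662.56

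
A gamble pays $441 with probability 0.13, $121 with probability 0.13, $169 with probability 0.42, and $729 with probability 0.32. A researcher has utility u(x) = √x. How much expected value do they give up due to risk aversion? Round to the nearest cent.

E[u] = 0.13·√441 + 0.13·√121 + 0.42·√169 + 0.32·√729 = 0.13·21 + 0.13·11 + 0.42·13 + 0.32·27 = 18.26
CE = (18.26)² = 333.4276
Risk premium = EV − CE = 377.32 − 333.4276 = 43.8924

$43.89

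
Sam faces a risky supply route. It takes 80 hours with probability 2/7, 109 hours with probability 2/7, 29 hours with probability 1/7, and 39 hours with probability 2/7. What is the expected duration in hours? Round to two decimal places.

EV = 2/7 × 80 + 2/7 × 109 + 1/7 × 29 + 2/7 × 39 = 22.8571 + 31.1429 + 4.1429 + 11.1429 = 69.2857

69.29 hours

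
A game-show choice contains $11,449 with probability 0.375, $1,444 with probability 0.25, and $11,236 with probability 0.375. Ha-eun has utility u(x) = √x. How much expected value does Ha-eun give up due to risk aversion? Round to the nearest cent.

$879.98

E[u] = 0.375·√11449 + 0.25·√1444 + 0.375·√11236 = 0.375·107 + 0.25·38 + 0.375·106 = 89.375
CE = (89.375)² = 7987.890625
Risk premium = EV − CE = 8867.875 − 7987.890625 = 879.984375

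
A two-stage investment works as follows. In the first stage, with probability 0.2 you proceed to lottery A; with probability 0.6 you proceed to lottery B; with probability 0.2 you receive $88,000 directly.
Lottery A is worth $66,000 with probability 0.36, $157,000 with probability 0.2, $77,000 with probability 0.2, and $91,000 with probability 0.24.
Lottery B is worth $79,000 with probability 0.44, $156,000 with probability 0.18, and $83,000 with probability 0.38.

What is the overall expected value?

$92,708

EV(A) = 0.36 × 66000 + 0.2 × 157000 + 0.2 × 77000 + 0.24 × 91000 = 23760 + 31400 + 15400 + 21840 = 92400
EV(B) = 0.44 × 79000 + 0.18 × 156000 + 0.38 × 83000 = 34760 + 28080 + 31540 = 94380
Branch C: 88000 (certain)
Overall = 0.2 × 92400 + 0.6 × 94380 + 0.2 × 88000 = 18480 + 56628 + 17600 = 92708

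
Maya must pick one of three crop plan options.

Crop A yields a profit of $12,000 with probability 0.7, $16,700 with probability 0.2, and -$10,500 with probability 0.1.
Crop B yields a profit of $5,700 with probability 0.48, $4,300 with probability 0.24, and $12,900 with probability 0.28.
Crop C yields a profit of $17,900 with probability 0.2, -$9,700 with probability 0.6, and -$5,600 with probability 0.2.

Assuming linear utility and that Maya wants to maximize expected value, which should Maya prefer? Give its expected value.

Crop A ($10,690)

Crop A = 0.7 × 12000 + 0.2 × 16700 + 0.1 × (-10500) = 8400 + 3340 − 1050 = 10690
Crop B = 0.48 × 5700 + 0.24 × 4300 + 0.28 × 12900 = 2736 + 1032 + 3612 = 7380
Crop C = 0.2 × 17900 + 0.6 × (-9700) + 0.2 × (-5600) = 3580 − 5820 − 1120 = -3360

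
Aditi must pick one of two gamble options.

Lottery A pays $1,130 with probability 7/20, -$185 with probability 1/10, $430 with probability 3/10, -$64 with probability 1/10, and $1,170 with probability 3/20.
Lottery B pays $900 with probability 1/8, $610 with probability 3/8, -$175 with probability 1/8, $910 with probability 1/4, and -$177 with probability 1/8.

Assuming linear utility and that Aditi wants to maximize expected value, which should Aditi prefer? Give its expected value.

Lottery A ($675.10)

Lottery A = 7/20 × 1130 + 1/10 × (-185) + 3/10 × 430 + 1/10 × (-64) + 3/20 × 1170 = 395.5 − 18.5 + 129 − 6.4 + 175.5 = 675.1
Lottery B = 1/8 × 900 + 3/8 × 610 + 1/8 × (-175) + 1/4 × 910 + 1/8 × (-177) = 112.5 + 228.75 − 21.875 + 227.5 − 22.125 = 524.75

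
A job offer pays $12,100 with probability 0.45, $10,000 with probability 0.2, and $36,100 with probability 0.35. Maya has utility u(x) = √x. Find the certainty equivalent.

E[u] = 0.45·√12100 + 0.2·√10000 + 0.35·√36100 = 0.45·110 + 0.2·100 + 0.35·190 = 136
CE = (136)² = 18496

$18,496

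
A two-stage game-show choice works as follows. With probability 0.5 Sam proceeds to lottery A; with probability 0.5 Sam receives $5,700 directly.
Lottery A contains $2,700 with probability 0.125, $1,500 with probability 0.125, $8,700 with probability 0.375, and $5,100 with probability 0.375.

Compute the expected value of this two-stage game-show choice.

$5,700

EV(A) = 0.125 × 2700 + 0.125 × 1500 + 0.375 × 8700 + 0.375 × 5100 = 337.5 + 187.5 + 3262.5 + 1912.5 = 5700
Branch B: 5700 (certain)
Overall = 0.5 × 5700 + 0.5 × 5700 = 2850 + 2850 = 5700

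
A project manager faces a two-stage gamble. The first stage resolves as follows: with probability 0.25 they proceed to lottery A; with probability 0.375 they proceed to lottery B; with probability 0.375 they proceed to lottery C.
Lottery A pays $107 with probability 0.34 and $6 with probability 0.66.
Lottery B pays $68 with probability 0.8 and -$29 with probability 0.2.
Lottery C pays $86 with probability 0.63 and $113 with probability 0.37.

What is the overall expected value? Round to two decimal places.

$64.31

EV(A) = 0.34 × 107 + 0.66 × 6 = 36.38 + 3.96 = 40.34
EV(B) = 0.8 × 68 + 0.2 × (-29) = 54.4 − 5.8 = 48.6
EV(C) = 0.63 × 86 + 0.37 × 113 = 54.18 + 41.81 = 95.99
Overall = 0.25 × 40.34 + 0.375 × 48.6 + 0.375 × 95.99 = 10.085 + 18.225 + 35.99625 = 64.30625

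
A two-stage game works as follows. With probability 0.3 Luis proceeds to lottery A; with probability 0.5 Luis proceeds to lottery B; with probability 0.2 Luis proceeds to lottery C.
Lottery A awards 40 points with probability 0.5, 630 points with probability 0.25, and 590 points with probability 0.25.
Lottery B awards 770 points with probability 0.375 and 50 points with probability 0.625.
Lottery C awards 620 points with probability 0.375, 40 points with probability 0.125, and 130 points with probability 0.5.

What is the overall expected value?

318 points

EV(A) = 0.5 × 40 + 0.25 × 630 + 0.25 × 590 = 20 + 157.5 + 147.5 = 325
EV(B) = 0.375 × 770 + 0.625 × 50 = 288.75 + 31.25 = 320
EV(C) = 0.375 × 620 + 0.125 × 40 + 0.5 × 130 = 232.5 + 5 + 65 = 302.5
Overall = 0.3 × 325 + 0.5 × 320 + 0.2 × 302.5 = 97.5 + 160 + 60.5 = 318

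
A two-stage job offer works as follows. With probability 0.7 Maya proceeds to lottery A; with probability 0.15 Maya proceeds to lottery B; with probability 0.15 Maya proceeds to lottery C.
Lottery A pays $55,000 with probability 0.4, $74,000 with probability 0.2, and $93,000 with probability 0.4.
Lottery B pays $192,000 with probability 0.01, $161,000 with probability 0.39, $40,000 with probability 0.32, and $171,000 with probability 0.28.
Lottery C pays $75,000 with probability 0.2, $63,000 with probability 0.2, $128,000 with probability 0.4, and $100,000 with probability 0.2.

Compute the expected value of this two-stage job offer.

$85,428.50

EV(A) = 0.4 × 55000 + 0.2 × 74000 + 0.4 × 93000 = 22000 + 14800 + 37200 = 74000
EV(B) = 0.01 × 192000 + 0.39 × 161000 + 0.32 × 40000 + 0.28 × 171000 = 1920 + 62790 + 12800 + 47880 = 125390
EV(C) = 0.2 × 75000 + 0.2 × 63000 + 0.4 × 128000 + 0.2 × 100000 = 15000 + 12600 + 51200 + 20000 = 98800
Overall = 0.7 × 74000 + 0.15 × 125390 + 0.15 × 98800 = 51800 + 18808.5 + 14820 = 85428.5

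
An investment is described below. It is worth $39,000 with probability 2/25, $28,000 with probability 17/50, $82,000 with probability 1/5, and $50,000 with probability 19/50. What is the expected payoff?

$48,040

EV = 2/25 × 39000 + 17/50 × 28000 + 1/5 × 82000 + 19/50 × 50000 = 3120 + 9520 + 16400 + 19000 = 48040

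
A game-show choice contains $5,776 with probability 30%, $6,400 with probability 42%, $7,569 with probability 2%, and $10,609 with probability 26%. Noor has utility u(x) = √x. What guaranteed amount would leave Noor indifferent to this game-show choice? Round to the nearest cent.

E[u] = 0.3·√5776 + 0.42·√6400 + 0.02·√7569 + 0.26·√10609 = 0.3·76 + 0.42·80 + 0.02·87 + 0.26·103 = 84.92
CE = (84.92)² = 7211.4064

$7,211.41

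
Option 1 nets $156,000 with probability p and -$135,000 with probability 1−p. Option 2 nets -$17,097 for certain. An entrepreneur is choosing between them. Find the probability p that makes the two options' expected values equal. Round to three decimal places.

p·156000 + (1−p)·(-135000) = -17097
291000p − 135000 = -17097
p = (-17097 + 135000) / 291000

p = 0.405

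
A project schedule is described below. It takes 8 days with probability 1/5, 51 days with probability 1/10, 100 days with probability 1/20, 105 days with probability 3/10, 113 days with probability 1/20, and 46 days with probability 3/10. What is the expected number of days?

62.65 days

EV = 1/5 × 8 + 1/10 × 51 + 1/20 × 100 + 3/10 × 105 + 1/20 × 113 + 3/10 × 46 = 1.6 + 5.1 + 5 + 31.5 + 5.65 + 13.8 = 62.65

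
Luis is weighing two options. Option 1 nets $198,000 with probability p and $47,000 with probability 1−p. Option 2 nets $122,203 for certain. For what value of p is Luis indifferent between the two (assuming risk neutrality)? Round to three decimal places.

p = 0.498

p·198000 + (1−p)·47000 = 122203
151000p + 47000 = 122203
p = (122203 − 47000) / 151000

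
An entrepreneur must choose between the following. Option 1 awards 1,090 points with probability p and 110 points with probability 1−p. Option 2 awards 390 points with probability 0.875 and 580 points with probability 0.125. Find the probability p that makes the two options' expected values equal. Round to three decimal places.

p = 0.310

EV(Option 2) = 0.875 × 390 + 0.125 × 580 = 341.25 + 72.5 = 413.75
p·1090 + (1−p)·110 = 413.75
980p + 110 = 413.75
p = (413.75 − 110) / 980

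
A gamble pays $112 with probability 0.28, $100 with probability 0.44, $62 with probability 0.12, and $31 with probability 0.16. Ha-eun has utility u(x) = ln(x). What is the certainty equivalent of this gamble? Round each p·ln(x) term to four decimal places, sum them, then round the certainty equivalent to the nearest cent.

$80.82

E[u] = 0.28·ln(112) + 0.44·ln(100) + 0.12·ln(62) + 0.16·ln(31) = 1.3212 + 2.0263 + 0.4953 + 0.5494 = 4.3922
CE = e^4.3922 ≈ 80.82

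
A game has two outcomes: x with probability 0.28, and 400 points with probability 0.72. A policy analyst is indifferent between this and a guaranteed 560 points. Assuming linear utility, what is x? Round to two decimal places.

0.28·x + 0.72·400 = 560
0.28·x = 560 − 288 = 272
x = 272 / 0.28 = 971.4286

x = 971.43 points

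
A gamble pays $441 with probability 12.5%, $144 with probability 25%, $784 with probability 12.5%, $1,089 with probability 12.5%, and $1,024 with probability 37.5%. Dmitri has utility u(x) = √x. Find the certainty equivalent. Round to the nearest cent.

E[u] = 0.125·√441 + 0.25·√144 + 0.125·√784 + 0.125·√1089 + 0.375·√1024 = 0.125·21 + 0.25·12 + 0.125·28 + 0.125·33 + 0.375·32 = 25.25
CE = (25.25)² = 637.5625

$637.56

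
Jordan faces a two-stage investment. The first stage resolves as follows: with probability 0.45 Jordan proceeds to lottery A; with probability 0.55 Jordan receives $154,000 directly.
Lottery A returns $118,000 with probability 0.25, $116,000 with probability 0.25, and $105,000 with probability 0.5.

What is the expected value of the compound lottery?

EV(A) = 0.25 × 118000 + 0.25 × 116000 + 0.5 × 105000 = 29500 + 29000 + 52500 = 111000
Branch B: 154000 (certain)
Overall = 0.45 × 111000 + 0.55 × 154000 = 49950 + 84700 = 134650

$134,650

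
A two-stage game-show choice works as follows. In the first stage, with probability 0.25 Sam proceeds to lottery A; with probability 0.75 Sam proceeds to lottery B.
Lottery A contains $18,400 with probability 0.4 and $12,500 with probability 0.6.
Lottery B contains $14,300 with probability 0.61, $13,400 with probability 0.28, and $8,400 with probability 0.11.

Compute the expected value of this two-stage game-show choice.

EV(A) = 0.4 × 18400 + 0.6 × 12500 = 7360 + 7500 = 14860
EV(B) = 0.61 × 14300 + 0.28 × 13400 + 0.11 × 8400 = 8723 + 3752 + 924 = 13399
Overall = 0.25 × 14860 + 0.75 × 13399 = 3715 + 10049.25 = 13764.25

$13,764.25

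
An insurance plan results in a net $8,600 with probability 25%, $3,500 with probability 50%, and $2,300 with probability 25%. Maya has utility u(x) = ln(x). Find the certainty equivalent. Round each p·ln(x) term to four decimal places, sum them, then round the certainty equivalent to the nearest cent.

E[u] = 0.25·ln(8600) + 0.5·ln(3500) + 0.25·ln(2300) = 2.2649 + 4.0803 + 1.9352 = 8.2804
CE = e^8.2804 ≈ 3945.77

$3,945.77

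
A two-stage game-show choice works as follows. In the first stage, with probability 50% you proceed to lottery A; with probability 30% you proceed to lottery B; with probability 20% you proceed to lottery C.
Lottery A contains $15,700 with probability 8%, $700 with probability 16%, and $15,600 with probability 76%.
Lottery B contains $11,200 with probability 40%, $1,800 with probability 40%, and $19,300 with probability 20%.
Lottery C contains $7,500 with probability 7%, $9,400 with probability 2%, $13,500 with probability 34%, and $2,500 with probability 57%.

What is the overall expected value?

EV(A) = 0.08 × 15700 + 0.16 × 700 + 0.76 × 15600 = 1256 + 112 + 11856 = 13224
EV(B) = 0.4 × 11200 + 0.4 × 1800 + 0.2 × 19300 = 4480 + 720 + 3860 = 9060
EV(C) = 0.07 × 7500 + 0.02 × 9400 + 0.34 × 13500 + 0.57 × 2500 = 525 + 188 + 4590 + 1425 = 6728
Overall = 0.5 × 13224 + 0.3 × 9060 + 0.2 × 6728 = 6612 + 2718 + 1345.6 = 10675.6

$10,675.60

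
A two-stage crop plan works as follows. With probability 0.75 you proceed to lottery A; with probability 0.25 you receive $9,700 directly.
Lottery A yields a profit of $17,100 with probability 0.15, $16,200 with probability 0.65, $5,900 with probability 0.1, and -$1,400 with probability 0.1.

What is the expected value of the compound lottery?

EV(A) = 0.15 × 17100 + 0.65 × 16200 + 0.1 × 5900 + 0.1 × (-1400) = 2565 + 10530 + 590 − 140 = 13545
Branch B: 9700 (certain)
Overall = 0.75 × 13545 + 0.25 × 9700 = 10158.75 + 2425 = 12583.75

$12,583.75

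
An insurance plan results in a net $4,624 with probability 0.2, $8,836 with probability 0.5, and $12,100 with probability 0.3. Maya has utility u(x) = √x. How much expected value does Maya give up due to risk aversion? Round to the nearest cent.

$211.84

E[u] = 0.2·√4624 + 0.5·√8836 + 0.3·√12100 = 0.2·68 + 0.5·94 + 0.3·110 = 93.6
CE = (93.6)² = 8760.96
Risk premium = EV − CE = 8972.8 − 8760.96 = 211.84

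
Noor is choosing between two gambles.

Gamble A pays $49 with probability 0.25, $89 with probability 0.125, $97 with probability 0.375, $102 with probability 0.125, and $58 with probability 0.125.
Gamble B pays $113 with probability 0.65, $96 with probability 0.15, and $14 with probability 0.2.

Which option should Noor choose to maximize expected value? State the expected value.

Gamble A = 0.25 × 49 + 0.125 × 89 + 0.375 × 97 + 0.125 × 102 + 0.125 × 58 = 12.25 + 11.125 + 36.375 + 12.75 + 7.25 = 79.75
Gamble B = 0.65 × 113 + 0.15 × 96 + 0.2 × 14 = 73.45 + 14.4 + 2.8 = 90.65

Gamble B ($90.65)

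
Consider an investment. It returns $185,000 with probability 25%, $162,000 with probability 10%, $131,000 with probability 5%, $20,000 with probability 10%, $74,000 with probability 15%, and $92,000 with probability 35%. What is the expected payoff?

$114,300

EV = 0.25 × 185000 + 0.1 × 162000 + 0.05 × 131000 + 0.1 × 20000 + 0.15 × 74000 + 0.35 × 92000 = 46250 + 16200 + 6550 + 2000 + 11100 + 32200 = 114300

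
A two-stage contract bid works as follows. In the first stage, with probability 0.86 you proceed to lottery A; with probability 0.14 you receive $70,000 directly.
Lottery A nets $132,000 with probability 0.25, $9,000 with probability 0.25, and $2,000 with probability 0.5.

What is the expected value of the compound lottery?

$40,975

EV(A) = 0.25 × 132000 + 0.25 × 9000 + 0.5 × 2000 = 33000 + 2250 + 1000 = 36250
Branch B: 70000 (certain)
Overall = 0.86 × 36250 + 0.14 × 70000 = 31175 + 9800 = 40975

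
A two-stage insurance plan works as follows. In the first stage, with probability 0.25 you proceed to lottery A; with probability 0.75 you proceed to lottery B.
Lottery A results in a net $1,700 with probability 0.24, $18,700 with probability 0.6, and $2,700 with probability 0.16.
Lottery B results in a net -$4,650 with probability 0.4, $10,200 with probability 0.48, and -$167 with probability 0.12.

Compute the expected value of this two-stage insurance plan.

$5,276.97

EV(A) = 0.24 × 1700 + 0.6 × 18700 + 0.16 × 2700 = 408 + 11220 + 432 = 12060
EV(B) = 0.4 × (-4650) + 0.48 × 10200 + 0.12 × (-167) = -1860 + 4896 − 20.04 = 3015.96
Overall = 0.25 × 12060 + 0.75 × 3015.96 = 3015 + 2261.97 = 5276.97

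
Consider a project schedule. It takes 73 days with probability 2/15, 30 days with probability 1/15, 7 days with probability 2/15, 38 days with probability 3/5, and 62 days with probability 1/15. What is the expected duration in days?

EV = 2/15 × 73 + 1/15 × 30 + 2/15 × 7 + 3/5 × 38 + 1/15 × 62 = 9.7333 + 2 + 0.9333 + 22.8 + 4.1333 = 39.6

39.6 days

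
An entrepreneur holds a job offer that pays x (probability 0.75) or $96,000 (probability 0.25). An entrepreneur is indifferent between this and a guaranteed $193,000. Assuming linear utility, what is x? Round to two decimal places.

x = $225,333.33

0.75·x + 0.25·96000 = 193000
0.75·x = 193000 − 24000 = 169000
x = 169000 / 0.75 = 225333.3333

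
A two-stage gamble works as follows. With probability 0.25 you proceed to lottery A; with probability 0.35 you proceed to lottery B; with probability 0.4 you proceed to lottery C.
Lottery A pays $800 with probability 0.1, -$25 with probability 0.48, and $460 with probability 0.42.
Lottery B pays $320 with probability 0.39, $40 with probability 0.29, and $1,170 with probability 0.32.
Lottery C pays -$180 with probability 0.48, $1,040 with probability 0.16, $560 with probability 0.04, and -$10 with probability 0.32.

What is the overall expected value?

EV(A) = 0.1 × 800 + 0.48 × (-25) + 0.42 × 460 = 80 − 12 + 193.2 = 261.2
EV(B) = 0.39 × 320 + 0.29 × 40 + 0.32 × 1170 = 124.8 + 11.6 + 374.4 = 510.8
EV(C) = 0.48 × (-180) + 0.16 × 1040 + 0.04 × 560 + 0.32 × (-10) = -86.4 + 166.4 + 22.4 − 3.2 = 99.2
Overall = 0.25 × 261.2 + 0.35 × 510.8 + 0.4 × 99.2 = 65.3 + 178.78 + 39.68 = 283.76

$283.76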